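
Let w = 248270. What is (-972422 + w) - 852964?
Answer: -1577116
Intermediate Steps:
(-972422 + w) - 852964 = (-972422 + 248270) - 852964 = -724152 - 852964 = -1577116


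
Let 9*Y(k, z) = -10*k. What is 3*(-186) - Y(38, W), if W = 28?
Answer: -4642/9 ≈ -515.78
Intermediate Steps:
Y(k, z) = -10*k/9 (Y(k, z) = (-10*k)/9 = -10*k/9)
3*(-186) - Y(38, W) = 3*(-186) - (-10)*38/9 = -558 - 1*(-380/9) = -558 + 380/9 = -4642/9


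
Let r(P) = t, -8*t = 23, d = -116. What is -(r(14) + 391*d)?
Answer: 362871/8 ≈ 45359.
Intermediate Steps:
t = -23/8 (t = -⅛*23 = -23/8 ≈ -2.8750)
r(P) = -23/8
-(r(14) + 391*d) = -(-23/8 + 391*(-116)) = -(-23/8 - 45356) = -1*(-362871/8) = 362871/8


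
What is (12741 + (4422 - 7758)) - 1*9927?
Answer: -522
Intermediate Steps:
(12741 + (4422 - 7758)) - 1*9927 = (12741 - 3336) - 9927 = 9405 - 9927 = -522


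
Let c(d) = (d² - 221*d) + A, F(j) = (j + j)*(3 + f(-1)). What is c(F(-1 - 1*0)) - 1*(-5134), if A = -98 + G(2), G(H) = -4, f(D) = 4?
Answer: 8322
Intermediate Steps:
A = -102 (A = -98 - 4 = -102)
F(j) = 14*j (F(j) = (j + j)*(3 + 4) = (2*j)*7 = 14*j)
c(d) = -102 + d² - 221*d (c(d) = (d² - 221*d) - 102 = -102 + d² - 221*d)
c(F(-1 - 1*0)) - 1*(-5134) = (-102 + (14*(-1 - 1*0))² - 3094*(-1 - 1*0)) - 1*(-5134) = (-102 + (14*(-1 + 0))² - 3094*(-1 + 0)) + 5134 = (-102 + (14*(-1))² - 3094*(-1)) + 5134 = (-102 + (-14)² - 221*(-14)) + 5134 = (-102 + 196 + 3094) + 5134 = 3188 + 5134 = 8322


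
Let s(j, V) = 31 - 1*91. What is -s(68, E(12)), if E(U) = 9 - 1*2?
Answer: 60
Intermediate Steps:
E(U) = 7 (E(U) = 9 - 2 = 7)
s(j, V) = -60 (s(j, V) = 31 - 91 = -60)
-s(68, E(12)) = -1*(-60) = 60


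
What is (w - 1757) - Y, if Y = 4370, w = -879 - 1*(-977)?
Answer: -6029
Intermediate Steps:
w = 98 (w = -879 + 977 = 98)
(w - 1757) - Y = (98 - 1757) - 1*4370 = -1659 - 4370 = -6029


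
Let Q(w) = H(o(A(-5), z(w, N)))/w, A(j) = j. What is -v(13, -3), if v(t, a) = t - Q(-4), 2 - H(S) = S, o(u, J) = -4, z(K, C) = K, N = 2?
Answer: -29/2 ≈ -14.500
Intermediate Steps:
H(S) = 2 - S
Q(w) = 6/w (Q(w) = (2 - 1*(-4))/w = (2 + 4)/w = 6/w)
v(t, a) = 3/2 + t (v(t, a) = t - 6/(-4) = t - 6*(-1)/4 = t - 1*(-3/2) = t + 3/2 = 3/2 + t)
-v(13, -3) = -(3/2 + 13) = -1*29/2 = -29/2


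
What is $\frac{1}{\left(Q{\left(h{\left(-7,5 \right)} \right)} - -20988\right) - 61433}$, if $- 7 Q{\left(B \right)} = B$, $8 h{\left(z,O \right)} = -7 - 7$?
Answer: $- \frac{4}{161779} \approx -2.4725 \cdot 10^{-5}$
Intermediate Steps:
$h{\left(z,O \right)} = - \frac{7}{4}$ ($h{\left(z,O \right)} = \frac{-7 - 7}{8} = \frac{1}{8} \left(-14\right) = - \frac{7}{4}$)
$Q{\left(B \right)} = - \frac{B}{7}$
$\frac{1}{\left(Q{\left(h{\left(-7,5 \right)} \right)} - -20988\right) - 61433} = \frac{1}{\left(\left(- \frac{1}{7}\right) \left(- \frac{7}{4}\right) - -20988\right) - 61433} = \frac{1}{\left(\frac{1}{4} + 20988\right) - 61433} = \frac{1}{\frac{83953}{4} - 61433} = \frac{1}{- \frac{161779}{4}} = - \frac{4}{161779}$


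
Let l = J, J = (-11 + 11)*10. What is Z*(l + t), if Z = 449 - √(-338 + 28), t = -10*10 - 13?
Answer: -50737 + 113*I*√310 ≈ -50737.0 + 1989.6*I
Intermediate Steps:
J = 0 (J = 0*10 = 0)
l = 0
t = -113 (t = -100 - 13 = -113)
Z = 449 - I*√310 (Z = 449 - √(-310) = 449 - I*√310 ≈ 449.0 - 17.607*I)
Z*(l + t) = (449 - I*√310)*(0 - 113) = (449 - I*√310)*(-113) = -50737 + 113*I*√310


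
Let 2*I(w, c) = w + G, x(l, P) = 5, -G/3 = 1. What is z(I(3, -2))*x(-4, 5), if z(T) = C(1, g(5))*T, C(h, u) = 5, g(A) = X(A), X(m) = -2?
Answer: 0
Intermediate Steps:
G = -3 (G = -3*1 = -3)
g(A) = -2
I(w, c) = -3/2 + w/2 (I(w, c) = (w - 3)/2 = (-3 + w)/2 = -3/2 + w/2)
z(T) = 5*T
z(I(3, -2))*x(-4, 5) = (5*(-3/2 + (1/2)*3))*5 = (5*(-3/2 + 3/2))*5 = (5*0)*5 = 0*5 = 0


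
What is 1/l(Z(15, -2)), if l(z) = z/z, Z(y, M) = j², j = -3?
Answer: 1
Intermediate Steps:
Z(y, M) = 9 (Z(y, M) = (-3)² = 9)
l(z) = 1
1/l(Z(15, -2)) = 1/1 = 1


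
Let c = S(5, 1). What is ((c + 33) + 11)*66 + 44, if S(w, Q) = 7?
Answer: 3410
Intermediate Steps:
c = 7
((c + 33) + 11)*66 + 44 = ((7 + 33) + 11)*66 + 44 = (40 + 11)*66 + 44 = 51*66 + 44 = 3366 + 44 = 3410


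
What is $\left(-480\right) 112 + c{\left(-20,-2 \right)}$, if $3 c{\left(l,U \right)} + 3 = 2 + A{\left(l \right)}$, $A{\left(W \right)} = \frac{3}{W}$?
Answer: $- \frac{3225623}{60} \approx -53760.0$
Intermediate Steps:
$c{\left(l,U \right)} = - \frac{1}{3} + \frac{1}{l}$ ($c{\left(l,U \right)} = -1 + \frac{2 + \frac{3}{l}}{3} = -1 + \left(\frac{2}{3} + \frac{1}{l}\right) = - \frac{1}{3} + \frac{1}{l}$)
$\left(-480\right) 112 + c{\left(-20,-2 \right)} = \left(-480\right) 112 + \frac{3 - -20}{3 \left(-20\right)} = -53760 + \frac{1}{3} \left(- \frac{1}{20}\right) \left(3 + 20\right) = -53760 + \frac{1}{3} \left(- \frac{1}{20}\right) 23 = -53760 - \frac{23}{60} = - \frac{3225623}{60}$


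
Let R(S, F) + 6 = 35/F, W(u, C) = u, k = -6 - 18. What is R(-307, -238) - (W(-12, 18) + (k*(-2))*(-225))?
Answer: 367399/34 ≈ 10806.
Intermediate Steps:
k = -24
R(S, F) = -6 + 35/F
R(-307, -238) - (W(-12, 18) + (k*(-2))*(-225)) = (-6 + 35/(-238)) - (-12 - 24*(-2)*(-225)) = (-6 + 35*(-1/238)) - (-12 + 48*(-225)) = (-6 - 5/34) - (-12 - 10800) = -209/34 - 1*(-10812) = -209/34 + 10812 = 367399/34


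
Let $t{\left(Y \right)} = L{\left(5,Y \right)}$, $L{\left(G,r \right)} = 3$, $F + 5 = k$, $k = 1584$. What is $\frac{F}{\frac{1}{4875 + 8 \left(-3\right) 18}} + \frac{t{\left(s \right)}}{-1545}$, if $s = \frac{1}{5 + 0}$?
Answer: $\frac{3612980954}{515} \approx 7.0155 \cdot 10^{6}$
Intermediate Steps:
$s = \frac{1}{5} \approx 0.2$
$F = 1579$ ($F = -5 + 1584 = 1579$)
$t{\left(Y \right)} = 3$
$\frac{F}{\frac{1}{4875 + 8 \left(-3\right) 18}} + \frac{t{\left(s \right)}}{-1545} = \frac{1579}{\frac{1}{4875 + 8 \left(-3\right) 18}} + \frac{3}{-1545} = \frac{1579}{\frac{1}{4875 - 432}} + 3 \left(- \frac{1}{1545}\right) = \frac{1579}{\frac{1}{4875 - 432}} - \frac{1}{515} = \frac{1579}{\frac{1}{4443}} - \frac{1}{515} = 1579 \frac{1}{\frac{1}{4443}} - \frac{1}{515} = 1579 \cdot 4443 - \frac{1}{515} = 7015497 - \frac{1}{515} = \frac{3612980954}{515}$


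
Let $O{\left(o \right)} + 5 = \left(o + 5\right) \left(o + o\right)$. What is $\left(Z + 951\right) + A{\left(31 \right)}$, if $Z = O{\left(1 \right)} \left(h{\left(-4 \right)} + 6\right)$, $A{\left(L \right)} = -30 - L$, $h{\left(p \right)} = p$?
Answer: $904$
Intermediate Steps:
$O{\left(o \right)} = -5 + 2 o \left(5 + o\right)$ ($O{\left(o \right)} = -5 + \left(o + 5\right) \left(o + o\right) = -5 + \left(5 + o\right) 2 o = -5 + 2 o \left(5 + o\right)$)
$Z = 14$ ($Z = \left(-5 + 2 \cdot 1^{2} + 10 \cdot 1\right) \left(-4 + 6\right) = \left(-5 + 2 \cdot 1 + 10\right) 2 = \left(-5 + 2 + 10\right) 2 = 7 \cdot 2 = 14$)
$\left(Z + 951\right) + A{\left(31 \right)} = \left(14 + 951\right) - 61 = 965 - 61 = 904$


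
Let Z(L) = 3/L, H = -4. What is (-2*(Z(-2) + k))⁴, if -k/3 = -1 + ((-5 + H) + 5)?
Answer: 531441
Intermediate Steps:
k = 15 (k = -3*(-1 + ((-5 - 4) + 5)) = -3*(-1 + (-9 + 5)) = -3*(-1 - 4) = -3*(-5) = 15)
(-2*(Z(-2) + k))⁴ = (-2*(3/(-2) + 15))⁴ = (-2*(3*(-½) + 15))⁴ = (-2*(-3/2 + 15))⁴ = (-2*27/2)⁴ = (-27)⁴ = 531441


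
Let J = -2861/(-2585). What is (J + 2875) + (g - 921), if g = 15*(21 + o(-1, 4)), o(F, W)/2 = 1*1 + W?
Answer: 6255976/2585 ≈ 2420.1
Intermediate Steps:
o(F, W) = 2 + 2*W (o(F, W) = 2*(1*1 + W) = 2*(1 + W) = 2 + 2*W)
g = 465 (g = 15*(21 + (2 + 2*4)) = 15*(21 + (2 + 8)) = 15*(21 + 10) = 15*31 = 465)
J = 2861/2585 (J = -2861*(-1/2585) = 2861/2585 ≈ 1.1068)
(J + 2875) + (g - 921) = (2861/2585 + 2875) + (465 - 921) = 7434736/2585 - 456 = 6255976/2585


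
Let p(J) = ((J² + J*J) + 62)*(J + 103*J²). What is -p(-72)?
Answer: -5568368400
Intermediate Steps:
p(J) = (62 + 2*J²)*(J + 103*J²) (p(J) = ((J² + J²) + 62)*(J + 103*J²) = (2*J² + 62)*(J + 103*J²) = (62 + 2*J²)*(J + 103*J²))
-p(-72) = -2*(-72)*(31 + (-72)² + 103*(-72)³ + 3193*(-72)) = -2*(-72)*(31 + 5184 + 103*(-373248) - 229896) = -2*(-72)*(31 + 5184 - 38444544 - 229896) = -2*(-72)*(-38669225) = -1*5568368400 = -5568368400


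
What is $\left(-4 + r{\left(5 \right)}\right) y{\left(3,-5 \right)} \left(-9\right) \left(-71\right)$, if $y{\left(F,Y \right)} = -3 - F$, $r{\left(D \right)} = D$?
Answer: $-3834$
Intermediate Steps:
$\left(-4 + r{\left(5 \right)}\right) y{\left(3,-5 \right)} \left(-9\right) \left(-71\right) = \left(-4 + 5\right) \left(-3 - 3\right) \left(-9\right) \left(-71\right) = 1 \left(-3 - 3\right) \left(-9\right) \left(-71\right) = 1 \left(-6\right) \left(-9\right) \left(-71\right) = \left(-6\right) \left(-9\right) \left(-71\right) = 54 \left(-71\right) = -3834$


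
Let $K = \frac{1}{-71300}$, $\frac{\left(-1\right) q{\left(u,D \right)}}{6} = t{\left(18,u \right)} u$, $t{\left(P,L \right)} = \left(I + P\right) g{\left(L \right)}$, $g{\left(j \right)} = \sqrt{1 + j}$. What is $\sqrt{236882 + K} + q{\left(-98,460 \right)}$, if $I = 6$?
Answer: $\frac{\sqrt{12042346545087}}{7130} + 14112 i \sqrt{97} \approx 486.71 + 1.3899 \cdot 10^{5} i$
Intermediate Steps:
$t{\left(P,L \right)} = \sqrt{1 + L} \left(6 + P\right)$ ($t{\left(P,L \right)} = \left(6 + P\right) \sqrt{1 + L} = \sqrt{1 + L} \left(6 + P\right)$)
$q{\left(u,D \right)} = - 144 u \sqrt{1 + u}$ ($q{\left(u,D \right)} = - 6 \sqrt{1 + u} \left(6 + 18\right) u = - 6 \sqrt{1 + u} 24 u = - 6 \cdot 24 \sqrt{1 + u} u = - 6 \cdot 24 u \sqrt{1 + u} = - 144 u \sqrt{1 + u}$)
$K = - \frac{1}{71300} \approx -1.4025 \cdot 10^{-5}$
$\sqrt{236882 + K} + q{\left(-98,460 \right)} = \sqrt{236882 - \frac{1}{71300}} - - 14112 \sqrt{1 - 98} = \sqrt{\frac{16889686599}{71300}} - - 14112 \sqrt{-97} = \frac{\sqrt{12042346545087}}{7130} - - 14112 i \sqrt{97} = \frac{\sqrt{12042346545087}}{7130} + 14112 i \sqrt{97}$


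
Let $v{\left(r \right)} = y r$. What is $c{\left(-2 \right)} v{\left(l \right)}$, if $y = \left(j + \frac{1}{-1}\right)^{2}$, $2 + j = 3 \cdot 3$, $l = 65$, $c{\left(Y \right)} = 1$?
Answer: $2340$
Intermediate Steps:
$j = 7$ ($j = -2 + 3 \cdot 3 = -2 + 9 = 7$)
$y = 36$ ($y = \left(7 + \frac{1}{-1}\right)^{2} = \left(7 - 1\right)^{2} = 6^{2} = 36$)
$v{\left(r \right)} = 36 r$
$c{\left(-2 \right)} v{\left(l \right)} = 1 \cdot 36 \cdot 65 = 1 \cdot 2340 = 2340$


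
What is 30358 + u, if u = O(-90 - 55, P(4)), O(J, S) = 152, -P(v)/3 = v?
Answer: 30510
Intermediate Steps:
P(v) = -3*v
u = 152
30358 + u = 30358 + 152 = 30510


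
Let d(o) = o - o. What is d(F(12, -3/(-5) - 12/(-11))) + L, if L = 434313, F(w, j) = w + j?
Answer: 434313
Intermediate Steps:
F(w, j) = j + w
d(o) = 0
d(F(12, -3/(-5) - 12/(-11))) + L = 0 + 434313 = 434313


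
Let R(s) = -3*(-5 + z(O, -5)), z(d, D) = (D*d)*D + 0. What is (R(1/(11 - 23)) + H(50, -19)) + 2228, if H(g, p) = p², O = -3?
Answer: 2829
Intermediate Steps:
z(d, D) = d*D² (z(d, D) = d*D² + 0 = d*D²)
R(s) = 240 (R(s) = -3*(-5 - 3*(-5)²) = -3*(-5 - 3*25) = -3*(-5 - 75) = -3*(-80) = 240)
(R(1/(11 - 23)) + H(50, -19)) + 2228 = (240 + (-19)²) + 2228 = (240 + 361) + 2228 = 601 + 2228 = 2829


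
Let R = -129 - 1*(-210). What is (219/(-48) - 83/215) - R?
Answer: -295663/3440 ≈ -85.948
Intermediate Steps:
R = 81 (R = -129 + 210 = 81)
(219/(-48) - 83/215) - R = (219/(-48) - 83/215) - 1*81 = (219*(-1/48) - 83*1/215) - 81 = (-73/16 - 83/215) - 81 = -17023/3440 - 81 = -295663/3440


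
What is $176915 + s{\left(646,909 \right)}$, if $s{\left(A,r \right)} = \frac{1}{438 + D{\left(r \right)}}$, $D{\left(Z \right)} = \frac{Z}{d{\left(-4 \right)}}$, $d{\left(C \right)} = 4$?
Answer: $\frac{470770819}{2661} \approx 1.7692 \cdot 10^{5}$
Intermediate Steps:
$D{\left(Z \right)} = \frac{Z}{4}$
$s{\left(A,r \right)} = \frac{1}{438 + \frac{r}{4}}$
$176915 + s{\left(646,909 \right)} = 176915 + \frac{4}{1752 + 909} = 176915 + \frac{4}{2661} = \frac{470770819}{2661}$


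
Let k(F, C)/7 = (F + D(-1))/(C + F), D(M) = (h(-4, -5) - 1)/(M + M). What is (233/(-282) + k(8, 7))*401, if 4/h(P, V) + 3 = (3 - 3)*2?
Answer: 585460/423 ≈ 1384.1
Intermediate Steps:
h(P, V) = -4/3 (h(P, V) = 4/(-3 + (3 - 3)*2) = 4/(-3 + 0*2) = 4/(-3 + 0) = 4/(-3) = 4*(-1/3) = -4/3)
D(M) = -7/(6*M) (D(M) = (-4/3 - 1)/(M + M) = -7*1/(2*M)/3 = -7/(6*M))
k(F, C) = 7*(7/6 + F)/(C + F) (k(F, C) = 7*((F - 7/6/(-1))/(C + F)) = 7*((F - 7/6*(-1))/(C + F)) = 7*((F + 7/6)/(C + F)) = 7*((7/6 + F)/(C + F)) = 7*(7/6 + F)/(C + F))
(233/(-282) + k(8, 7))*401 = (233/(-282) + (49/6 + 7*8)/(7 + 8))*401 = (233*(-1/282) + (49/6 + 56)/15)*401 = (-233/282 + (1/15)*(385/6))*401 = (-233/282 + 77/18)*401 = (1460/423)*401 = 585460/423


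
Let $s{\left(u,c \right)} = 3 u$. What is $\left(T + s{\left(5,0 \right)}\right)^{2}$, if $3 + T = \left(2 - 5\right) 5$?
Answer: $9$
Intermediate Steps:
$T = -18$ ($T = -3 + \left(2 - 5\right) 5 = -3 - 15 = -18$)
$\left(T + s{\left(5,0 \right)}\right)^{2} = \left(-18 + 3 \cdot 5\right)^{2} = \left(-18 + 15\right)^{2} = \left(-3\right)^{2} = 9$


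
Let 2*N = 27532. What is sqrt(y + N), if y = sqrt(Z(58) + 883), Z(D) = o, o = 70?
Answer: sqrt(13766 + sqrt(953)) ≈ 117.46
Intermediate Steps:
N = 13766 (N = (1/2)*27532 = 13766)
Z(D) = 70
y = sqrt(953) (y = sqrt(70 + 883) = sqrt(953) ≈ 30.871)
sqrt(y + N) = sqrt(sqrt(953) + 13766) = sqrt(13766 + sqrt(953))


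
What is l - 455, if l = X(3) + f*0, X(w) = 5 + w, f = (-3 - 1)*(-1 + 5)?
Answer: -447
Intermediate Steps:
f = -16 (f = -4*4 = -16)
l = 8 (l = (5 + 3) - 16*0 = 8 + 0 = 8)
l - 455 = 8 - 455 = -447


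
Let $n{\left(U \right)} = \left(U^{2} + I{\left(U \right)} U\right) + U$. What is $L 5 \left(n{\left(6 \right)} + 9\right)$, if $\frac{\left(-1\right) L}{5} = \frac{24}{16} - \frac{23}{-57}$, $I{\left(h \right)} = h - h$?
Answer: $- \frac{92225}{38} \approx -2427.0$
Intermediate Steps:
$I{\left(h \right)} = 0$
$n{\left(U \right)} = U + U^{2}$ ($n{\left(U \right)} = \left(U^{2} + 0 U\right) + U = \left(U^{2} + 0\right) + U = U^{2} + U = U + U^{2}$)
$L = - \frac{1085}{114}$ ($L = - 5 \left(\frac{24}{16} - \frac{23}{-57}\right) = - 5 \left(24 \cdot \frac{1}{16} - - \frac{23}{57}\right) = - 5 \left(\frac{3}{2} + \frac{23}{57}\right) = \left(-5\right) \frac{217}{114} = - \frac{1085}{114} \approx -9.5175$)
$L 5 \left(n{\left(6 \right)} + 9\right) = - \frac{1085 \cdot 5 \left(6 \left(1 + 6\right) + 9\right)}{114} = - \frac{1085 \cdot 5 \left(6 \cdot 7 + 9\right)}{114} = - \frac{1085 \cdot 5 \left(42 + 9\right)}{114} = - \frac{1085 \cdot 5 \cdot 51}{114} = \left(- \frac{1085}{114}\right) 255 = - \frac{92225}{38}$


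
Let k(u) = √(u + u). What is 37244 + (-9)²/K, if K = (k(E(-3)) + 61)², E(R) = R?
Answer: (-138361541*I + 4543768*√6)/(-3715*I + 122*√6) ≈ 37244.0 - 0.0017414*I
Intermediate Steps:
k(u) = √2*√u (k(u) = √(2*u) = √2*√u)
K = (61 + I*√6)² (K = (√2*√(-3) + 61)² = (√2*(I*√3) + 61)² = (I*√6 + 61)² = (61 + I*√6)² ≈ 3715.0 + 298.84*I)
37244 + (-9)²/K = 37244 + (-9)²/((61 + I*√6)²) = 37244 + 81/(61 + I*√6)²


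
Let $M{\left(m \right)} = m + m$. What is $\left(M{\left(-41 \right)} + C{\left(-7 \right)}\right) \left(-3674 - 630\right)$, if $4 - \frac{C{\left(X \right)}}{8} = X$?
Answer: $-25824$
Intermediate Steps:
$M{\left(m \right)} = 2 m$
$C{\left(X \right)} = 32 - 8 X$
$\left(M{\left(-41 \right)} + C{\left(-7 \right)}\right) \left(-3674 - 630\right) = \left(2 \left(-41\right) + \left(32 - -56\right)\right) \left(-3674 - 630\right) = \left(-82 + \left(32 + 56\right)\right) \left(-4304\right) = \left(-82 + 88\right) \left(-4304\right) = 6 \left(-4304\right) = -25824$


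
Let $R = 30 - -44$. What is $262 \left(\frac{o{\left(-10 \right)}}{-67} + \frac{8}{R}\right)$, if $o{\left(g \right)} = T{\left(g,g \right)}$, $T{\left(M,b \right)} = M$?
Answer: $\frac{167156}{2479} \approx 67.429$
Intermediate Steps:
$o{\left(g \right)} = g$
$R = 74$ ($R = 30 + 44 = 74$)
$262 \left(\frac{o{\left(-10 \right)}}{-67} + \frac{8}{R}\right) = 262 \left(- \frac{10}{-67} + \frac{8}{74}\right) = 262 \left(\left(-10\right) \left(- \frac{1}{67}\right) + 8 \cdot \frac{1}{74}\right) = 262 \left(\frac{10}{67} + \frac{4}{37}\right) = 262 \cdot \frac{638}{2479} = \frac{167156}{2479}$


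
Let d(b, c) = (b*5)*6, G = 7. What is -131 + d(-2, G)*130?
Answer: -7931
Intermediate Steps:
d(b, c) = 30*b (d(b, c) = (5*b)*6 = 30*b)
-131 + d(-2, G)*130 = -131 + (30*(-2))*130 = -131 - 60*130 = -131 - 7800 = -7931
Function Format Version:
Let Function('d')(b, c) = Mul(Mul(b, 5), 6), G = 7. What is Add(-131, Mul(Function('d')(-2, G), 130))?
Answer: -7931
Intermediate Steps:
Function('d')(b, c) = Mul(30, b) (Function('d')(b, c) = Mul(Mul(5, b), 6) = Mul(30, b))
Add(-131, Mul(Function('d')(-2, G), 130)) = Add(-131, Mul(Mul(30, -2), 130)) = Add(-131, Mul(-60, 130)) = Add(-131, -7800) = -7931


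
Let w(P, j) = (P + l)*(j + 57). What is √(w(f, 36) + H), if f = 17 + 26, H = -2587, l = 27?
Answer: √3923 ≈ 62.634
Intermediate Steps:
f = 43
w(P, j) = (27 + P)*(57 + j) (w(P, j) = (P + 27)*(j + 57) = (27 + P)*(57 + j))
√(w(f, 36) + H) = √((1539 + 27*36 + 57*43 + 43*36) - 2587) = √((1539 + 972 + 2451 + 1548) - 2587) = √(6510 - 2587) = √3923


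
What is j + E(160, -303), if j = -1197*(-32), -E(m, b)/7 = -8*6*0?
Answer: 38304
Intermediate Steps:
E(m, b) = 0 (E(m, b) = -7*(-8*6)*0 = -(-336)*0 = -7*0 = 0)
j = 38304
j + E(160, -303) = 38304 + 0 = 38304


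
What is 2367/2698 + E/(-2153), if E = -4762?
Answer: 17944027/5808794 ≈ 3.0891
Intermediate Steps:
2367/2698 + E/(-2153) = 2367/2698 - 4762/(-2153) = 2367*(1/2698) - 4762*(-1/2153) = 2367/2698 + 4762/2153 = 17944027/5808794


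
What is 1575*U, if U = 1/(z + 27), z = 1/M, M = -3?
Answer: 945/16 ≈ 59.063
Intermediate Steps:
z = -⅓ (z = 1/(-3) = -⅓ ≈ -0.33333)
U = 3/80 (U = 1/(-⅓ + 27) = 1/(80/3) = 3/80 ≈ 0.037500)
1575*U = 1575*(3/80) = 945/16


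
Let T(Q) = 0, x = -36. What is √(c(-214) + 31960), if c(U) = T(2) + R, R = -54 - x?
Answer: √31942 ≈ 178.72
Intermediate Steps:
R = -18 (R = -54 - 1*(-36) = -54 + 36 = -18)
c(U) = -18 (c(U) = 0 - 18 = -18)
√(c(-214) + 31960) = √(-18 + 31960) = √31942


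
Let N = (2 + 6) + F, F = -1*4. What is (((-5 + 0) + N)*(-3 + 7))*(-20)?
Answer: 80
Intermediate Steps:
F = -4
N = 4 (N = (2 + 6) - 4 = 8 - 4 = 4)
(((-5 + 0) + N)*(-3 + 7))*(-20) = (((-5 + 0) + 4)*(-3 + 7))*(-20) = ((-5 + 4)*4)*(-20) = -1*4*(-20) = -4*(-20) = 80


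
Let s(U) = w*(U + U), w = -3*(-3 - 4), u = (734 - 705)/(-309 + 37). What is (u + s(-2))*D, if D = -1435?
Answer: 32828495/272 ≈ 1.2069e+5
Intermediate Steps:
u = -29/272 (u = 29/(-272) = 29*(-1/272) = -29/272 ≈ -0.10662)
w = 21 (w = -3*(-7) = 21)
s(U) = 42*U (s(U) = 21*(U + U) = 21*(2*U) = 42*U)
(u + s(-2))*D = (-29/272 + 42*(-2))*(-1435) = (-29/272 - 84)*(-1435) = -22877/272*(-1435) = 32828495/272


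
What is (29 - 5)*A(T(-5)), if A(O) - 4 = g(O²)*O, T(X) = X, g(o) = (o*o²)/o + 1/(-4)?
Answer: -74874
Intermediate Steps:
g(o) = -¼ + o² (g(o) = o³/o + 1*(-¼) = o² - ¼ = -¼ + o²)
A(O) = 4 + O*(-¼ + O⁴) (A(O) = 4 + (-¼ + (O²)²)*O = 4 + (-¼ + O⁴)*O = 4 + O*(-¼ + O⁴))
(29 - 5)*A(T(-5)) = (29 - 5)*(4 + (-5)⁵ - ¼*(-5)) = 24*(4 - 3125 + 5/4) = 24*(-12479/4) = -74874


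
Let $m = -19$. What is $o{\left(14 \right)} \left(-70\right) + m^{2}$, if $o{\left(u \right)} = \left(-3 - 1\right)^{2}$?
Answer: $-759$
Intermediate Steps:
$o{\left(u \right)} = 16$ ($o{\left(u \right)} = \left(-4\right)^{2} = 16$)
$o{\left(14 \right)} \left(-70\right) + m^{2} = 16 \left(-70\right) + \left(-19\right)^{2} = -1120 + 361 = -759$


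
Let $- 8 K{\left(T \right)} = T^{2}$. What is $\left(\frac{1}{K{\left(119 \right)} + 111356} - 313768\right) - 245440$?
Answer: $- \frac{490250383888}{876687} \approx -5.5921 \cdot 10^{5}$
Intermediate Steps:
$K{\left(T \right)} = - \frac{T^{2}}{8}$
$\left(\frac{1}{K{\left(119 \right)} + 111356} - 313768\right) - 245440 = \left(\frac{1}{- \frac{119^{2}}{8} + 111356} - 313768\right) - 245440 = \left(\frac{1}{\left(- \frac{1}{8}\right) 14161 + 111356} - 313768\right) - 245440 = \left(\frac{1}{- \frac{14161}{8} + 111356} - 313768\right) - 245440 = \left(\frac{1}{\frac{876687}{8}} - 313768\right) - 245440 = \left(\frac{8}{876687} - 313768\right) - 245440 = - \frac{275076326608}{876687} - 245440 = - \frac{490250383888}{876687}$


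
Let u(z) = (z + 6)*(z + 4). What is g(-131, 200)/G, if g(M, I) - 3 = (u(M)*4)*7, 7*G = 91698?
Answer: 3111521/91698 ≈ 33.932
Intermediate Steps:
G = 91698/7 (G = (⅐)*91698 = 91698/7 ≈ 13100.)
u(z) = (4 + z)*(6 + z) (u(z) = (6 + z)*(4 + z) = (4 + z)*(6 + z))
g(M, I) = 675 + 28*M² + 280*M (g(M, I) = 3 + ((24 + M² + 10*M)*4)*7 = 3 + (96 + 4*M² + 40*M)*7 = 3 + (672 + 28*M² + 280*M) = 675 + 28*M² + 280*M)
g(-131, 200)/G = (675 + 28*(-131)² + 280*(-131))/(91698/7) = (675 + 28*17161 - 36680)*(7/91698) = (675 + 480508 - 36680)*(7/91698) = 444503*(7/91698) = 3111521/91698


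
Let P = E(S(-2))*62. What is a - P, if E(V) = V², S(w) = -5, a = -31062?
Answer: -32612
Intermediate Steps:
P = 1550 (P = (-5)²*62 = 25*62 = 1550)
a - P = -31062 - 1*1550 = -31062 - 1550 = -32612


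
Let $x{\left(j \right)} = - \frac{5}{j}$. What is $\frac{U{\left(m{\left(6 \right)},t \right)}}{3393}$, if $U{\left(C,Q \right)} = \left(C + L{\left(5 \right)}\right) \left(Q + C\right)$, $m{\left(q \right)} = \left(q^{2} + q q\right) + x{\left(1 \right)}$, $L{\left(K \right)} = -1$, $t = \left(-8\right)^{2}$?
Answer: $\frac{2882}{1131} \approx 2.5482$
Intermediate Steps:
$t = 64$
$m{\left(q \right)} = -5 + 2 q^{2}$ ($m{\left(q \right)} = \left(q^{2} + q q\right) - \frac{5}{1} = \left(q^{2} + q^{2}\right) - 5 = 2 q^{2} - 5 = -5 + 2 q^{2}$)
$U{\left(C,Q \right)} = \left(-1 + C\right) \left(C + Q\right)$ ($U{\left(C,Q \right)} = \left(C - 1\right) \left(Q + C\right) = \left(-1 + C\right) \left(C + Q\right)$)
$\frac{U{\left(m{\left(6 \right)},t \right)}}{3393} = \frac{\left(-5 + 2 \cdot 6^{2}\right)^{2} - \left(-5 + 2 \cdot 6^{2}\right) - 64 + \left(-5 + 2 \cdot 6^{2}\right) 64}{3393} = \left(\left(-5 + 2 \cdot 36\right)^{2} - \left(-5 + 2 \cdot 36\right) - 64 + \left(-5 + 2 \cdot 36\right) 64\right) \frac{1}{3393} = \left(\left(-5 + 72\right)^{2} - \left(-5 + 72\right) - 64 + \left(-5 + 72\right) 64\right) \frac{1}{3393} = \left(67^{2} - 67 - 64 + 67 \cdot 64\right) \frac{1}{3393} = \left(4489 - 67 - 64 + 4288\right) \frac{1}{3393} = 8646 \cdot \frac{1}{3393} = \frac{2882}{1131}$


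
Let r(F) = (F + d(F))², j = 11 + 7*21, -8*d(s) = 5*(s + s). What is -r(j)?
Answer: -6241/4 ≈ -1560.3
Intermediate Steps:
d(s) = -5*s/4 (d(s) = -5*(s + s)/8 = -5*2*s/8 = -5*s/4)
j = 158 (j = 11 + 147 = 158)
r(F) = F²/16 (r(F) = (F - 5*F/4)² = (-F/4)² = F²/16)
-r(j) = -158²/16 = -24964/16 = -1*6241/4 = -6241/4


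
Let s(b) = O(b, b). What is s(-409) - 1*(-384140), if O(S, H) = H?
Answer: 383731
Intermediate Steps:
s(b) = b
s(-409) - 1*(-384140) = -409 - 1*(-384140) = -409 + 384140 = 383731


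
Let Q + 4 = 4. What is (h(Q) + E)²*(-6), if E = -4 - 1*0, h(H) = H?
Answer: -96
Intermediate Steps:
Q = 0 (Q = -4 + 4 = 0)
E = -4 (E = -4 + 0 = -4)
(h(Q) + E)²*(-6) = (0 - 4)²*(-6) = (-4)²*(-6) = 16*(-6) = -96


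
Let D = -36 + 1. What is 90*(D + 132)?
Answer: 8730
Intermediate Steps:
D = -35
90*(D + 132) = 90*(-35 + 132) = 90*97 = 8730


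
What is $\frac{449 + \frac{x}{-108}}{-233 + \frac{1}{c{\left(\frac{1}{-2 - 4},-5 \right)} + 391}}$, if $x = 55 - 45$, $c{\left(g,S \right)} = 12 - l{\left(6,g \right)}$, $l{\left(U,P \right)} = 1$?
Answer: $- \frac{1624147}{842985} \approx -1.9267$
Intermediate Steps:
$c{\left(g,S \right)} = 11$ ($c{\left(g,S \right)} = 12 - 1 = 11$)
$x = 10$
$\frac{449 + \frac{x}{-108}}{-233 + \frac{1}{c{\left(\frac{1}{-2 - 4},-5 \right)} + 391}} = \frac{449 + \frac{10}{-108}}{-233 + \frac{1}{11 + 391}} = \frac{449 + 10 \left(- \frac{1}{108}\right)}{-233 + \frac{1}{402}} = \frac{449 - \frac{5}{54}}{-233 + \frac{1}{402}} = \frac{24241}{54 \left(- \frac{93665}{402}\right)} = \frac{24241}{54} \left(- \frac{402}{93665}\right) = - \frac{1624147}{842985}$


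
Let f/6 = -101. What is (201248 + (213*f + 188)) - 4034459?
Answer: -3962101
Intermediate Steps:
f = -606 (f = 6*(-101) = -606)
(201248 + (213*f + 188)) - 4034459 = (201248 + (213*(-606) + 188)) - 4034459 = (201248 + (-129078 + 188)) - 4034459 = (201248 - 128890) - 4034459 = 72358 - 4034459 = -3962101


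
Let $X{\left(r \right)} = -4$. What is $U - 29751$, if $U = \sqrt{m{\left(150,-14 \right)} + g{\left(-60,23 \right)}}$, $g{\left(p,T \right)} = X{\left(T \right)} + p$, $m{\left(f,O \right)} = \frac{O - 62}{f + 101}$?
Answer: $-29751 + \frac{2 i \sqrt{1012785}}{251} \approx -29751.0 + 8.0189 i$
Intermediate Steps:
$m{\left(f,O \right)} = \frac{-62 + O}{101 + f}$
$g{\left(p,T \right)} = -4 + p$
$U = \frac{2 i \sqrt{1012785}}{251}$ ($U = \sqrt{\frac{-62 - 14}{101 + 150} - 64} = \sqrt{\frac{1}{251} \left(-76\right) - 64} = \sqrt{- \frac{76}{251} - 64} = \sqrt{- \frac{16140}{251}} = \frac{2 i \sqrt{1012785}}{251} \approx 8.0189 i$)
$U - 29751 = \frac{2 i \sqrt{1012785}}{251} - 29751 = -29751 + \frac{2 i \sqrt{1012785}}{251}$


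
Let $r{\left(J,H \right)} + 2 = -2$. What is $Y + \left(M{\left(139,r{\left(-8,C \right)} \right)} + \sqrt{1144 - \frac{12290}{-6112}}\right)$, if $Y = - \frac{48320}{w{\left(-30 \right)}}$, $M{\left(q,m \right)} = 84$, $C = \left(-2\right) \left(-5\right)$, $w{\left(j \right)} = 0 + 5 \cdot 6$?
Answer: $- \frac{4580}{3} + \frac{\sqrt{668921919}}{764} \approx -1492.8$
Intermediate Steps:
$w{\left(j \right)} = 30$ ($w{\left(j \right)} = 0 + 30 = 30$)
$C = 10$
$r{\left(J,H \right)} = -4$ ($r{\left(J,H \right)} = -2 - 2 = -4$)
$Y = - \frac{4832}{3}$ ($Y = - \frac{48320}{30} = \left(-48320\right) \frac{1}{30} = - \frac{4832}{3} \approx -1610.7$)
$Y + \left(M{\left(139,r{\left(-8,C \right)} \right)} + \sqrt{1144 - \frac{12290}{-6112}}\right) = - \frac{4832}{3} + \left(84 + \sqrt{1144 - \frac{12290}{-6112}}\right) = - \frac{4832}{3} + \left(84 + \sqrt{1144 - - \frac{6145}{3056}}\right) = - \frac{4832}{3} + \left(84 + \sqrt{1144 + \frac{6145}{3056}}\right) = - \frac{4832}{3} + \left(84 + \sqrt{\frac{3502209}{3056}}\right) = - \frac{4832}{3} + \left(84 + \frac{\sqrt{668921919}}{764}\right) = - \frac{4580}{3} + \frac{\sqrt{668921919}}{764}$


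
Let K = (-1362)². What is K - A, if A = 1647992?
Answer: 207052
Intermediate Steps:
K = 1855044
K - A = 1855044 - 1*1647992 = 1855044 - 1647992 = 207052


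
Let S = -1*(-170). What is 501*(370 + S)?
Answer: 270540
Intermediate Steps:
S = 170
501*(370 + S) = 501*(370 + 170) = 501*540 = 270540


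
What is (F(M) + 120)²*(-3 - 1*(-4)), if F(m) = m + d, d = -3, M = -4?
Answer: 12769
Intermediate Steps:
F(m) = -3 + m (F(m) = m - 3 = -3 + m)
(F(M) + 120)²*(-3 - 1*(-4)) = ((-3 - 4) + 120)²*(-3 - 1*(-4)) = (-7 + 120)²*(-3 + 4) = 113²*1 = 12769*1 = 12769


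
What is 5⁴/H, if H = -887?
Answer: -625/887 ≈ -0.70462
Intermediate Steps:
5⁴/H = 5⁴/(-887) = 625*(-1/887) = -625/887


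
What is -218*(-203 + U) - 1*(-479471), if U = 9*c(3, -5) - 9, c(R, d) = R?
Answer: 519801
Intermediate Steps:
U = 18 (U = 9*3 - 9 = 27 - 9 = 18)
-218*(-203 + U) - 1*(-479471) = -218*(-203 + 18) - 1*(-479471) = -218*(-185) + 479471 = 40330 + 479471 = 519801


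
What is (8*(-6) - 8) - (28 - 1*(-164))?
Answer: -248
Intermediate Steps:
(8*(-6) - 8) - (28 - 1*(-164)) = (-48 - 8) - (28 + 164) = -56 - 1*192 = -56 - 192 = -248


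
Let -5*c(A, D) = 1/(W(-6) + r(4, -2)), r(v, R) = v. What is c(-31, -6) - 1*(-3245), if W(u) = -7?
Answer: 48676/15 ≈ 3245.1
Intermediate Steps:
c(A, D) = 1/15 (c(A, D) = -1/(5*(-7 + 4)) = -⅕/(-3) = -⅕*(-⅓) = 1/15)
c(-31, -6) - 1*(-3245) = 1/15 - 1*(-3245) = 1/15 + 3245 = 48676/15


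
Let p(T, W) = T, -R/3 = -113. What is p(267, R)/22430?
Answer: 267/22430 ≈ 0.011904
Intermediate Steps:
R = 339 (R = -3*(-113) = 339)
p(267, R)/22430 = 267/22430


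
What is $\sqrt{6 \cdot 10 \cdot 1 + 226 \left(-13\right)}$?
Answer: $i \sqrt{2878} \approx 53.647 i$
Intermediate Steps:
$\sqrt{6 \cdot 10 \cdot 1 + 226 \left(-13\right)} = \sqrt{60 \cdot 1 - 2938} = \sqrt{60 - 2938} = \sqrt{-2878} = i \sqrt{2878}$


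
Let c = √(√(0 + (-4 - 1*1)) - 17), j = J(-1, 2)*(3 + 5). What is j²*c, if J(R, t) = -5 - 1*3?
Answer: 4096*√(-17 + I*√5) ≈ 1108.3 + 16925.0*I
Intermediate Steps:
J(R, t) = -8 (J(R, t) = -5 - 3 = -8)
j = -64 (j = -8*(3 + 5) = -8*8 = -64)
c = √(-17 + I*√5) (c = √(√(0 + (-4 - 1)) - 17) = √(√(0 - 5) - 17) = √(√(-5) - 17) = √(I*√5 - 17) = √(-17 + I*√5) ≈ 0.27058 + 4.132*I)
j²*c = (-64)²*√(-17 + I*√5) = 4096*√(-17 + I*√5)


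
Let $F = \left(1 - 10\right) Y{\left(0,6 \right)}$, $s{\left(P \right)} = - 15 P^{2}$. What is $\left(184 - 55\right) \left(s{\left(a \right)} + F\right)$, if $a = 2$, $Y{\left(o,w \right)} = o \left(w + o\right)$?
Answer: $-7740$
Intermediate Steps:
$Y{\left(o,w \right)} = o \left(o + w\right)$
$F = 0$ ($F = \left(1 - 10\right) 0 \left(0 + 6\right) = \left(1 - 10\right) 0 \cdot 6 = \left(-9\right) 0 = 0$)
$\left(184 - 55\right) \left(s{\left(a \right)} + F\right) = \left(184 - 55\right) \left(- 15 \cdot 2^{2} + 0\right) = 129 \left(\left(-15\right) 4 + 0\right) = 129 \left(-60 + 0\right) = 129 \left(-60\right) = -7740$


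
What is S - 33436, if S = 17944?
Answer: -15492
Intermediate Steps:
S - 33436 = 17944 - 33436 = -15492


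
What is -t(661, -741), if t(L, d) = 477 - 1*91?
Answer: -386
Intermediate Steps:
t(L, d) = 386 (t(L, d) = 477 - 91 = 386)
-t(661, -741) = -1*386 = -386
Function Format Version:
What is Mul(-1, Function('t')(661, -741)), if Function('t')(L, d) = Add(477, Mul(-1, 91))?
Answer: -386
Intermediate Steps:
Function('t')(L, d) = 386 (Function('t')(L, d) = Add(477, -91) = 386)
Mul(-1, Function('t')(661, -741)) = Mul(-1, 386) = -386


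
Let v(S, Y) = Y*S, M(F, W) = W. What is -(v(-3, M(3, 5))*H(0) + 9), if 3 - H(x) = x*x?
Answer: 36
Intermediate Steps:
H(x) = 3 - x² (H(x) = 3 - x*x = 3 - x²)
v(S, Y) = S*Y
-(v(-3, M(3, 5))*H(0) + 9) = -((-3*5)*(3 - 1*0²) + 9) = -(-15*(3 - 1*0) + 9) = -(-15*(3 + 0) + 9) = -(-15*3 + 9) = -(-45 + 9) = -1*(-36) = 36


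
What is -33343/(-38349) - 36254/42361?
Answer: 22138177/1624501989 ≈ 0.013628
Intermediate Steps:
-33343/(-38349) - 36254/42361 = -33343*(-1/38349) - 36254*1/42361 = 33343/38349 - 36254/42361 = 22138177/1624501989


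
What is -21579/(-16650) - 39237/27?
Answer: -24174571/16650 ≈ -1451.9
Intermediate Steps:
-21579/(-16650) - 39237/27 = -21579*(-1/16650) - 39237*1/27 = 7193/5550 - 13079/9 = -24174571/16650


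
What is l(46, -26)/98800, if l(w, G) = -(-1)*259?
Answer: 259/98800 ≈ 0.0026215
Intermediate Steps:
l(w, G) = 259 (l(w, G) = -1*(-259) = 259)
l(46, -26)/98800 = 259/98800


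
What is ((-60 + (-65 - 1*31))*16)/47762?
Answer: -96/1837 ≈ -0.052259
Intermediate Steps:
((-60 + (-65 - 1*31))*16)/47762 = ((-60 + (-65 - 31))*16)*(1/47762) = ((-60 - 96)*16)*(1/47762) = -156*16*(1/47762) = -2496*1/47762 = -96/1837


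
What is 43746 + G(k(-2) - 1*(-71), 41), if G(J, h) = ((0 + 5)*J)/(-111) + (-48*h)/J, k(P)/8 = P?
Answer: 266835757/6105 ≈ 43708.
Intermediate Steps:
k(P) = 8*P
G(J, h) = -5*J/111 - 48*h/J (G(J, h) = (5*J)*(-1/111) - 48*h/J = -5*J/111 - 48*h/J)
43746 + G(k(-2) - 1*(-71), 41) = 43746 + (-5*(8*(-2) - 1*(-71))/111 - 48*41/(8*(-2) - 1*(-71))) = 43746 + (-5*(-16 + 71)/111 - 48*41/(-16 + 71)) = 43746 + (-5/111*55 - 48*41/55) = 43746 + (-275/111 - 48*41*1/55) = 43746 + (-275/111 - 1968/55) = 43746 - 233573/6105 = 266835757/6105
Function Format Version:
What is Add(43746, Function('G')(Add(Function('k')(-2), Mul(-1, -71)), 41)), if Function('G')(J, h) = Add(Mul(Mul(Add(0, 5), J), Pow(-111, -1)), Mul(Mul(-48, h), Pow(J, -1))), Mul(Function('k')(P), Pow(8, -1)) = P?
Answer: Rational(266835757, 6105) ≈ 43708.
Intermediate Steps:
Function('k')(P) = Mul(8, P)
Function('G')(J, h) = Add(Mul(Rational(-5, 111), J), Mul(-48, h, Pow(J, -1))) (Function('G')(J, h) = Add(Mul(Mul(5, J), Rational(-1, 111)), Mul(-48, h, Pow(J, -1))) = Add(Mul(Rational(-5, 111), J), Mul(-48, h, Pow(J, -1))))
Add(43746, Function('G')(Add(Function('k')(-2), Mul(-1, -71)), 41)) = Add(43746, Add(Mul(Rational(-5, 111), Add(Mul(8, -2), Mul(-1, -71))), Mul(-48, 41, Pow(Add(Mul(8, -2), Mul(-1, -71)), -1)))) = Add(43746, Add(Mul(Rational(-5, 111), Add(-16, 71)), Mul(-48, 41, Pow(Add(-16, 71), -1)))) = Add(43746, Add(Mul(Rational(-5, 111), 55), Mul(-48, 41, Pow(55, -1)))) = Add(43746, Add(Rational(-275, 111), Mul(-48, 41, Rational(1, 55)))) = Add(43746, Add(Rational(-275, 111), Rational(-1968, 55))) = Add(43746, Rational(-233573, 6105)) = Rational(266835757, 6105)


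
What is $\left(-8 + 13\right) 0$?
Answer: $0$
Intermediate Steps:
$\left(-8 + 13\right) 0 = 5 \cdot 0 = 0$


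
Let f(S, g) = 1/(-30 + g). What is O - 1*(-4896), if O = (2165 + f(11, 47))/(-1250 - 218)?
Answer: 61073885/12478 ≈ 4894.5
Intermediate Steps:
O = -18403/12478 (O = (2165 + 1/(-30 + 47))/(-1250 - 218) = (2165 + 1/17)/(-1468) = (2165 + 1/17)*(-1/1468) = (36806/17)*(-1/1468) = -18403/12478 ≈ -1.4748)
O - 1*(-4896) = -18403/12478 - 1*(-4896) = -18403/12478 + 4896 = 61073885/12478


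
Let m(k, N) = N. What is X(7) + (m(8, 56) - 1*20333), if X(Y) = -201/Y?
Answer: -142140/7 ≈ -20306.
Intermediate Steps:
X(7) + (m(8, 56) - 1*20333) = -201/7 + (56 - 1*20333) = -201*⅐ + (56 - 20333) = -201/7 - 20277 = -142140/7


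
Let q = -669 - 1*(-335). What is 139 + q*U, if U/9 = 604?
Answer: -1815485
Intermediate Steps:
q = -334 (q = -669 + 335 = -334)
U = 5436 (U = 9*604 = 5436)
139 + q*U = 139 - 334*5436 = 139 - 1815624 = -1815485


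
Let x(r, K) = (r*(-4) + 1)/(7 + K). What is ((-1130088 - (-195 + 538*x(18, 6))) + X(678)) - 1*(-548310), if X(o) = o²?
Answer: -1546489/13 ≈ -1.1896e+5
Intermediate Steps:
x(r, K) = (1 - 4*r)/(7 + K) (x(r, K) = (-4*r + 1)/(7 + K) = (1 - 4*r)/(7 + K))
((-1130088 - (-195 + 538*x(18, 6))) + X(678)) - 1*(-548310) = ((-1130088 - (-195 + 538*((1 - 4*18)/(7 + 6)))) + 678²) - 1*(-548310) = ((-1130088 - (-195 + 538*((1 - 72)/13))) + 459684) + 548310 = ((-1130088 - (-195 + 538*((1/13)*(-71)))) + 459684) + 548310 = ((-1130088 - (-195 + 538*(-71/13))) + 459684) + 548310 = ((-1130088 - (-195 - 38198/13)) + 459684) + 548310 = ((-1130088 - 1*(-40733/13)) + 459684) + 548310 = ((-1130088 + 40733/13) + 459684) + 548310 = (-14650411/13 + 459684) + 548310 = -8674519/13 + 548310 = -1546489/13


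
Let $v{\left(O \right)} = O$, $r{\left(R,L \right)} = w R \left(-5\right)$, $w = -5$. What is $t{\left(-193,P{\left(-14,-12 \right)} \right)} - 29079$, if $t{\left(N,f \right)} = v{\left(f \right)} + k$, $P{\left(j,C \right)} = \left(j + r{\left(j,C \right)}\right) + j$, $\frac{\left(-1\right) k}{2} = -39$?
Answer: $-29379$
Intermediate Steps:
$r{\left(R,L \right)} = 25 R$ ($r{\left(R,L \right)} = - 5 R \left(-5\right) = 25 R$)
$k = 78$ ($k = \left(-2\right) \left(-39\right) = 78$)
$P{\left(j,C \right)} = 27 j$ ($P{\left(j,C \right)} = \left(j + 25 j\right) + j = 26 j + j = 27 j$)
$t{\left(N,f \right)} = 78 + f$ ($t{\left(N,f \right)} = f + 78 = 78 + f$)
$t{\left(-193,P{\left(-14,-12 \right)} \right)} - 29079 = \left(78 + 27 \left(-14\right)\right) - 29079 = \left(78 - 378\right) - 29079 = -300 - 29079 = -29379$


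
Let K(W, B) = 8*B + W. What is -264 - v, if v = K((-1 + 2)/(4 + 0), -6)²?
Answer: -40705/16 ≈ -2544.1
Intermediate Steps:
K(W, B) = W + 8*B
v = 36481/16 (v = ((-1 + 2)/(4 + 0) + 8*(-6))² = (1/4 - 48)² = (1*(¼) - 48)² = (¼ - 48)² = (-191/4)² = 36481/16 ≈ 2280.1)
-264 - v = -264 - 1*36481/16 = -264 - 36481/16 = -40705/16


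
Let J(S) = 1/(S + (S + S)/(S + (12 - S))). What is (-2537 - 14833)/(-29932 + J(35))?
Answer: 2127825/3666667 ≈ 0.58032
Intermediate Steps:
J(S) = 6/(7*S) (J(S) = 1/(S + (2*S)/12) = 1/(S + (2*S)*(1/12)) = 1/(S + S/6) = 1/(7*S/6) = 6/(7*S))
(-2537 - 14833)/(-29932 + J(35)) = (-2537 - 14833)/(-29932 + (6/7)/35) = -17370/(-29932 + (6/7)*(1/35)) = -17370/(-29932 + 6/245) = -17370/(-7333334/245) = -17370*(-245/7333334) = 2127825/3666667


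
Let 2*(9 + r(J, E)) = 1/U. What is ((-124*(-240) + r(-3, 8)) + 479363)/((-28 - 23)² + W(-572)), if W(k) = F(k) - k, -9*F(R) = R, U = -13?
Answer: 119132667/757354 ≈ 157.30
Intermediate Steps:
F(R) = -R/9
W(k) = -10*k/9 (W(k) = -k/9 - k = -10*k/9)
r(J, E) = -235/26 (r(J, E) = -9 + (½)/(-13) = -9 + (½)*(-1/13) = -9 - 1/26 = -235/26)
((-124*(-240) + r(-3, 8)) + 479363)/((-28 - 23)² + W(-572)) = ((-124*(-240) - 235/26) + 479363)/((-28 - 23)² - 10/9*(-572)) = ((29760 - 235/26) + 479363)/((-51)² + 5720/9) = (773525/26 + 479363)/(2601 + 5720/9) = 13236963/(26*(29129/9)) = (13236963/26)*(9/29129) = 119132667/757354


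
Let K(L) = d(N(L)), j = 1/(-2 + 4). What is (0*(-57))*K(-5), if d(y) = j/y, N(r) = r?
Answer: 0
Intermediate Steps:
j = ½ (j = 1/2 = ½ ≈ 0.50000)
d(y) = 1/(2*y)
K(L) = 1/(2*L)
(0*(-57))*K(-5) = (0*(-57))*((½)/(-5)) = 0*((½)*(-⅕)) = 0*(-⅒) = 0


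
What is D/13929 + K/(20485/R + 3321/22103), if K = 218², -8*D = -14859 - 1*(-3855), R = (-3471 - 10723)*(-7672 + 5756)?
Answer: 265273173002932671431/842887554351554 ≈ 3.1472e+5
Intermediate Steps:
R = 27195704 (R = -14194*(-1916) = 27195704)
D = 2751/2 (D = -(-14859 - 1*(-3855))/8 = -(-14859 + 3855)/8 = -⅛*(-11004) = 2751/2 ≈ 1375.5)
K = 47524
D/13929 + K/(20485/R + 3321/22103) = (2751/2)/13929 + 47524/(20485/27195704 + 3321/22103) = (2751/2)*(1/13929) + 47524/(20485*(1/27195704) + 3321*(1/22103)) = 917/9286 + 47524/(20485/27195704 + 3321/22103) = 917/9286 + 47524/(90769712939/601106645512) = 917/9286 + 47524*(601106645512/90769712939) = 917/9286 + 28566992221312288/90769712939 = 265273173002932671431/842887554351554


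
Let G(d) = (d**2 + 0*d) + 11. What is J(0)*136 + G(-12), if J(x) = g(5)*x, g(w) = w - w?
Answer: 155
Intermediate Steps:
g(w) = 0
J(x) = 0 (J(x) = 0*x = 0)
G(d) = 11 + d**2 (G(d) = (d**2 + 0) + 11 = d**2 + 11 = 11 + d**2)
J(0)*136 + G(-12) = 0*136 + (11 + (-12)**2) = 0 + (11 + 144) = 0 + 155 = 155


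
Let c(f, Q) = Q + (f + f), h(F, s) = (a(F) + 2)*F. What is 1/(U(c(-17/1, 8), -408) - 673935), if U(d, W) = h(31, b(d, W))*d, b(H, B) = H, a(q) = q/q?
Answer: -1/676353 ≈ -1.4785e-6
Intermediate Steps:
a(q) = 1
h(F, s) = 3*F (h(F, s) = (1 + 2)*F = 3*F)
c(f, Q) = Q + 2*f
U(d, W) = 93*d (U(d, W) = (3*31)*d = 93*d)
1/(U(c(-17/1, 8), -408) - 673935) = 1/(93*(8 + 2*(-17/1)) - 673935) = 1/(93*(8 + 2*(-17*1)) - 673935) = 1/(93*(8 + 2*(-17)) - 673935) = 1/(93*(8 - 34) - 673935) = 1/(93*(-26) - 673935) = 1/(-2418 - 673935) = 1/(-676353) = -1/676353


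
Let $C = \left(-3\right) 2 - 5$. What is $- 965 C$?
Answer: $10615$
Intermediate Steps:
$C = -11$ ($C = -6 - 5 = -11$)
$- 965 C = \left(-965\right) \left(-11\right) = 10615$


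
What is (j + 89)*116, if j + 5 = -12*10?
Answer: -4176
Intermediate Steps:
j = -125 (j = -5 - 12*10 = -5 - 120 = -125)
(j + 89)*116 = (-125 + 89)*116 = -36*116 = -4176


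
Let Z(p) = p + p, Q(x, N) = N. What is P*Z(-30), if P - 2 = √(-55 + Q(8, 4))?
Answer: -120 - 60*I*√51 ≈ -120.0 - 428.49*I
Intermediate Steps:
Z(p) = 2*p
P = 2 + I*√51 (P = 2 + √(-55 + 4) = 2 + √(-51) = 2 + I*√51 ≈ 2.0 + 7.1414*I)
P*Z(-30) = (2 + I*√51)*(2*(-30)) = (2 + I*√51)*(-60) = -120 - 60*I*√51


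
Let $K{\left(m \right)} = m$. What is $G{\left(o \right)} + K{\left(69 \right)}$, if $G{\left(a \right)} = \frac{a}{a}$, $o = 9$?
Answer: $70$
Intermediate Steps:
$G{\left(a \right)} = 1$
$G{\left(o \right)} + K{\left(69 \right)} = 1 + 69 = 70$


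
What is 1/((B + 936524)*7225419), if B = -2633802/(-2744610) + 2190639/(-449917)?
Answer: 205807782895/1392649826596432704064926 ≈ 1.4778e-13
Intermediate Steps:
B = -804576235226/205807782895 (B = -2633802*(-1/2744610) + 2190639*(-1/449917) = 438967/457435 - 2190639/449917 = -804576235226/205807782895 ≈ -3.9094)
1/((B + 936524)*7225419) = 1/((-804576235226/205807782895 + 936524)*7225419) = (1/7225419)/(192743123491721754/205807782895) = (205807782895/192743123491721754)*(1/7225419) = 205807782895/1392649826596432704064926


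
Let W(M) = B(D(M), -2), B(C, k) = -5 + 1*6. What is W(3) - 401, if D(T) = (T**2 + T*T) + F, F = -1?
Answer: -400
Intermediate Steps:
D(T) = -1 + 2*T**2 (D(T) = (T**2 + T*T) - 1 = (T**2 + T**2) - 1 = 2*T**2 - 1 = -1 + 2*T**2)
B(C, k) = 1 (B(C, k) = -5 + 6 = 1)
W(M) = 1
W(3) - 401 = 1 - 401 = -400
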